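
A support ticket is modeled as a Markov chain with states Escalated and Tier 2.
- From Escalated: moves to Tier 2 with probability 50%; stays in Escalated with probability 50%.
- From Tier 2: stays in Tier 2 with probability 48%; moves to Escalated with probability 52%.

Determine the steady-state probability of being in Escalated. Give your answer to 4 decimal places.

Let the stationary distribution be π with π = πP and π_1 + π_2 = 1.
π_1 = 0.5·π_1 + 0.52·π_2
Solving with the normalization constraint gives π = (0.5098, 0.4902).
So the stationary probability of Escalated is 0.5098.

0.5098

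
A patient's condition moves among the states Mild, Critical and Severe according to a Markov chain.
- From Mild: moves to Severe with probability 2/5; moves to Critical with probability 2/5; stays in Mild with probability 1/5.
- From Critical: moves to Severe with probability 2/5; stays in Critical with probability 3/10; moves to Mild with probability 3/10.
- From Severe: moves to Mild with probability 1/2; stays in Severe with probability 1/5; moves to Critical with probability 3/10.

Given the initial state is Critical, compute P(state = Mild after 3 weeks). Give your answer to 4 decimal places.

Propagate the distribution vector 3 weeks from Critical.
After 0 weeks: (0.0000, 1.0000, 0.0000)
After 1 week: (0.3000, 0.3000, 0.4000)
After 2 weeks: (0.3500, 0.3300, 0.3200)
After 3 weeks: (0.3290, 0.3350, 0.3360)
P(in Mild after 3 weeks) = 0.3290

0.3290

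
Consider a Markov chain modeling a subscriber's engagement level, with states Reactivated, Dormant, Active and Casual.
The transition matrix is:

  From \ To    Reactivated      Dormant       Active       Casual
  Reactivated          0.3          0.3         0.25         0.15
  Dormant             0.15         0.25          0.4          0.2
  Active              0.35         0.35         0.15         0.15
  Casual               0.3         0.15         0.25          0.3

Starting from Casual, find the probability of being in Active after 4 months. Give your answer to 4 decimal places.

0.2639

Propagate the distribution vector 4 months from Casual.
After 0 months: (0.0000, 0.0000, 0.0000, 1.0000)
After 1 month: (0.3000, 0.1500, 0.2500, 0.3000)
After 2 months: (0.2900, 0.2600, 0.2475, 0.2025)
After 3 months: (0.2734, 0.2690, 0.2643, 0.1934)
After 4 months: (0.2729, 0.2708, 0.2639, 0.1925)
P(in Active after 4 months) = 0.2639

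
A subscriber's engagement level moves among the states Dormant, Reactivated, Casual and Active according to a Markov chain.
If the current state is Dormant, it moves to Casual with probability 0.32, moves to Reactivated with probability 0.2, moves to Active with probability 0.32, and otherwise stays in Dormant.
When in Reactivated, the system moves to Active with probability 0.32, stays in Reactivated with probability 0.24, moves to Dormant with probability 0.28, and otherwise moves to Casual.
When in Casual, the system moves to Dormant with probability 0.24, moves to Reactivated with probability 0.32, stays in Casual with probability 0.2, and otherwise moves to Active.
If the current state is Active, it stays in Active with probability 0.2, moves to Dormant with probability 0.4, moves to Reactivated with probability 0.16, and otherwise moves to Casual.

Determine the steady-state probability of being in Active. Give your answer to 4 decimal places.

Let the stationary distribution be π with π = πP and π_1 + π_2 + π_3 + π_4 = 1.
π_1 = 0.16·π_1 + 0.28·π_2 + 0.24·π_3 + 0.4·π_4
π_2 = 0.2·π_1 + 0.24·π_2 + 0.32·π_3 + 0.16·π_4
π_3 = 0.32·π_1 + 0.16·π_2 + 0.2·π_3 + 0.24·π_4
Solving with the normalization constraint gives π = (0.2705, 0.2264, 0.2342, 0.2690).
So the stationary probability of Active is 0.2690.

0.2690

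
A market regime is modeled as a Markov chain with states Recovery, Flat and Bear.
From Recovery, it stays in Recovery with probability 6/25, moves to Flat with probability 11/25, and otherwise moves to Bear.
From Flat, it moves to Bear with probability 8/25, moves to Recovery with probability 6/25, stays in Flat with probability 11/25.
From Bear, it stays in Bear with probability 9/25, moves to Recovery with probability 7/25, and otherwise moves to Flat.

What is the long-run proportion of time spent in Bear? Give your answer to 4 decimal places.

Let the stationary distribution be π with π = πP and π_1 + π_2 + π_3 = 1.
π_1 = 0.24·π_1 + 0.24·π_2 + 0.28·π_3
π_2 = 0.44·π_1 + 0.44·π_2 + 0.36·π_3
Solving with the normalization constraint gives π = (0.2533, 0.4133, 0.3333).
So the stationary probability of Bear is 0.3333.

0.3333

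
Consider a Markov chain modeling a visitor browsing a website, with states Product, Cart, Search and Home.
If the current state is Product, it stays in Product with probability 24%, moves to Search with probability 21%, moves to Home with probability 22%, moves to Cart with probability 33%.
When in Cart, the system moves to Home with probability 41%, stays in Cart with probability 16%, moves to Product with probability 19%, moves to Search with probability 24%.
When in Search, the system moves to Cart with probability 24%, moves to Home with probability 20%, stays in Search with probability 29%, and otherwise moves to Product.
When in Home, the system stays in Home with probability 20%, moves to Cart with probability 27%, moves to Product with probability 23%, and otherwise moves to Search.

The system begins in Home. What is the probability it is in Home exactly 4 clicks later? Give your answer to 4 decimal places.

0.2570

Propagate the distribution vector 4 clicks from Home.
After 0 clicks: (0.0000, 0.0000, 0.0000, 1.0000)
After 1 click: (0.2300, 0.2700, 0.3000, 0.2000)
After 2 clicks: (0.2335, 0.2451, 0.2601, 0.2613)
After 3 clicks: (0.2329, 0.2492, 0.2617, 0.2561)
After 4 clicks: (0.2328, 0.2487, 0.2615, 0.2570)
P(in Home after 4 clicks) = 0.2570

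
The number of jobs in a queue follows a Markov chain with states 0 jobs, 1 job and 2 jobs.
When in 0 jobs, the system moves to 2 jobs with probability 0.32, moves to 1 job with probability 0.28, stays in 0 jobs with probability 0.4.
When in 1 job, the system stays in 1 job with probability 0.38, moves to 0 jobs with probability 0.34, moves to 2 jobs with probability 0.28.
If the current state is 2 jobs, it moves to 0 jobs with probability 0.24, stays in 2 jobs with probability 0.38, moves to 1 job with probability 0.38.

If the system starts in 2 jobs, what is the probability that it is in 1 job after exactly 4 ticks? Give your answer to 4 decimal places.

Propagate the distribution vector 4 ticks from 2 jobs.
After 0 ticks: (0.0000, 0.0000, 1.0000)
After 1 tick: (0.2400, 0.3800, 0.3800)
After 2 ticks: (0.3164, 0.3560, 0.3276)
After 3 ticks: (0.3262, 0.3484, 0.3254)
After 4 ticks: (0.3270, 0.3474, 0.3256)
P(in 1 job after 4 ticks) = 0.3474

0.3474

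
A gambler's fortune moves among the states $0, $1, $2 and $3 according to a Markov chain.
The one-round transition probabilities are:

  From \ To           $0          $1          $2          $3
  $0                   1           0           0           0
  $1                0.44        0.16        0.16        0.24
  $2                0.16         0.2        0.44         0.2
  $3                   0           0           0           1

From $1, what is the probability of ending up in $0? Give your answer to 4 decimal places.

0.6204

Let h(s) be the probability of absorption at $0 starting from transient state s. Then h($0) = 1 and h($3) = 0. By first-step analysis:
h($1) = 0.44·1 + 0.16·h($1) + 0.16·h($2) + 0.24·0
h($2) = 0.16·1 + 0.2·h($1) + 0.44·h($2) + 0.2·0
Solving: h($1) = 0.6204, h($2) = 0.5073.
Starting from $1, the probability is 0.6204.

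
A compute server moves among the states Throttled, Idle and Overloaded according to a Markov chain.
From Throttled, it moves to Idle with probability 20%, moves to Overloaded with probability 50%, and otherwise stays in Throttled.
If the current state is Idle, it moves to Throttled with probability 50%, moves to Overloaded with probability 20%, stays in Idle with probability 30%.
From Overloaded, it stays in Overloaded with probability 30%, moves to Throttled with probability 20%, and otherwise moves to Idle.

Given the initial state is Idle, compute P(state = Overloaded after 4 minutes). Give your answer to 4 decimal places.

Propagate the distribution vector 4 minutes from Idle.
After 0 minutes: (0.0000, 1.0000, 0.0000)
After 1 minute: (0.5000, 0.3000, 0.2000)
After 2 minutes: (0.3400, 0.2900, 0.3700)
After 3 minutes: (0.3210, 0.3400, 0.3390)
After 4 minutes: (0.3341, 0.3357, 0.3302)
P(in Overloaded after 4 minutes) = 0.3302

0.3302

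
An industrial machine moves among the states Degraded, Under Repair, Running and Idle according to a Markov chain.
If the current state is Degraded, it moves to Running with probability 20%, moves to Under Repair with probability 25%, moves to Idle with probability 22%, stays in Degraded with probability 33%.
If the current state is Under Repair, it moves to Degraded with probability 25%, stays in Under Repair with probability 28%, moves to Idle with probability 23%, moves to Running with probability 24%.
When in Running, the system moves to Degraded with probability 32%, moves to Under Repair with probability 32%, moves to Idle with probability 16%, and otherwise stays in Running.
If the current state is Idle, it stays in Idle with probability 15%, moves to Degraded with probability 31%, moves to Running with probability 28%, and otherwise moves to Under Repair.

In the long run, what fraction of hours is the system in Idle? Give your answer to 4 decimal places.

Let the stationary distribution be π with π = πP and π_1 + π_2 + π_3 + π_4 = 1.
π_1 = 0.33·π_1 + 0.25·π_2 + 0.32·π_3 + 0.31·π_4
π_2 = 0.25·π_1 + 0.28·π_2 + 0.32·π_3 + 0.26·π_4
π_3 = 0.2·π_1 + 0.24·π_2 + 0.2·π_3 + 0.28·π_4
Solving with the normalization constraint gives π = (0.3017, 0.2761, 0.2267, 0.1955).
So the stationary probability of Idle is 0.1955.

0.1955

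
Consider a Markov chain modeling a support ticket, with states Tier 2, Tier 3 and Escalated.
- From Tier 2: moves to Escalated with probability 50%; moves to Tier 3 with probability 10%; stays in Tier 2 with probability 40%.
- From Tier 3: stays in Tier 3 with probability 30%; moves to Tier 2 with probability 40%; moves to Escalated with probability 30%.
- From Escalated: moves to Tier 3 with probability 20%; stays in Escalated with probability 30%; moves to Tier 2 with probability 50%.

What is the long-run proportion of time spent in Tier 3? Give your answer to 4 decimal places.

Let the stationary distribution be π with π = πP and π_1 + π_2 + π_3 = 1.
π_1 = 0.4·π_1 + 0.4·π_2 + 0.5·π_3
π_2 = 0.1·π_1 + 0.3·π_2 + 0.2·π_3
Solving with the normalization constraint gives π = (0.4388, 0.1735, 0.3878).
So the stationary probability of Tier 3 is 0.1735.

0.1735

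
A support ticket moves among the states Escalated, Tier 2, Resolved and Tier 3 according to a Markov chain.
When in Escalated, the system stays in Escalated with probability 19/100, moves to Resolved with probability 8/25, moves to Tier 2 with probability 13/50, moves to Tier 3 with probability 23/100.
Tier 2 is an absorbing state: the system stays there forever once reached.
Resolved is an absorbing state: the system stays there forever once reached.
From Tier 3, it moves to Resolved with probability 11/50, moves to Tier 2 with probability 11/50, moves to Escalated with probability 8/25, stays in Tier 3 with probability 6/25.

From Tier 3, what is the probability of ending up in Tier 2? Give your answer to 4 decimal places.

Let h(s) be the probability of absorption at Tier 2 starting from transient state s. Then h(Tier 2) = 1 and h(Resolved) = 0. By first-step analysis:
h(Escalated) = 0.19·h(Escalated) + 0.26·1 + 0.32·0 + 0.23·h(Tier 3)
h(Tier 3) = 0.32·h(Escalated) + 0.22·1 + 0.22·0 + 0.24·h(Tier 3)
Solving: h(Escalated) = 0.4579, h(Tier 3) = 0.4823.
Starting from Tier 3, the probability is 0.4823.

0.4823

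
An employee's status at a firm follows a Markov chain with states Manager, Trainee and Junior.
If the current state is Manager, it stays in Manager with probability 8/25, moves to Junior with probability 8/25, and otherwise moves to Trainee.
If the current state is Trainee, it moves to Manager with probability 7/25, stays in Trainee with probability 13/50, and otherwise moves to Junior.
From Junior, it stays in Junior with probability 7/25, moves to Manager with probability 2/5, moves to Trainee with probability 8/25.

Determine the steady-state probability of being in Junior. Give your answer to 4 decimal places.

Let the stationary distribution be π with π = πP and π_1 + π_2 + π_3 = 1.
π_1 = 0.32·π_1 + 0.28·π_2 + 0.4·π_3
π_2 = 0.36·π_1 + 0.26·π_2 + 0.32·π_3
Solving with the normalization constraint gives π = (0.3354, 0.3145, 0.3500).
So the stationary probability of Junior is 0.3500.

0.3500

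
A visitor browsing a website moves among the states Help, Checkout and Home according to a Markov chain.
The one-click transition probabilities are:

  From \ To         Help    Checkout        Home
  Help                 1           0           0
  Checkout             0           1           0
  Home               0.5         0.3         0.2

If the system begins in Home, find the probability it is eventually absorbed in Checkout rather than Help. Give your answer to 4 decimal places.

0.3750

Let h(s) be the probability of absorption at Checkout starting from transient state s. Then h(Checkout) = 1 and h(Help) = 0. By first-step analysis:
h(Home) = 0.5·0 + 0.3·1 + 0.2·h(Home)
Solving: h(Home) = 0.3750.
Starting from Home, the probability is 0.3750.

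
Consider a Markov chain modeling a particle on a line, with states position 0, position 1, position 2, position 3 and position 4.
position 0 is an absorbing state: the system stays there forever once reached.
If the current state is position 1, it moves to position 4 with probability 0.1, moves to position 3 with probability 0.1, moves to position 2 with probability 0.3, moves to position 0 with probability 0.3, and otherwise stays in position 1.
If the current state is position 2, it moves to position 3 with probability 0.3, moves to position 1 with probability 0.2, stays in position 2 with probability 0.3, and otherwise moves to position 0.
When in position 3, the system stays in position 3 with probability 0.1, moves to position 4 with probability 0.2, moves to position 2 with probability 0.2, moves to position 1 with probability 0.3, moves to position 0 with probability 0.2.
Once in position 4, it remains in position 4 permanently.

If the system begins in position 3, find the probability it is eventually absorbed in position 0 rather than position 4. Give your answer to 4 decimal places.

0.6429

Let h(s) be the probability of absorption at position 0 starting from transient state s. Then h(position 0) = 1 and h(position 4) = 0. By first-step analysis:
h(position 1) = 0.3·1 + 0.2·h(position 1) + 0.3·h(position 2) + 0.1·h(position 3) + 0.1·0
h(position 2) = 0.2·1 + 0.2·h(position 1) + 0.3·h(position 2) + 0.3·h(position 3)
h(position 3) = 0.2·1 + 0.3·h(position 1) + 0.2·h(position 2) + 0.1·h(position 3) + 0.2·0
Solving: h(position 1) = 0.7457, h(position 2) = 0.7743, h(position 3) = 0.6429.
Starting from position 3, the probability is 0.6429.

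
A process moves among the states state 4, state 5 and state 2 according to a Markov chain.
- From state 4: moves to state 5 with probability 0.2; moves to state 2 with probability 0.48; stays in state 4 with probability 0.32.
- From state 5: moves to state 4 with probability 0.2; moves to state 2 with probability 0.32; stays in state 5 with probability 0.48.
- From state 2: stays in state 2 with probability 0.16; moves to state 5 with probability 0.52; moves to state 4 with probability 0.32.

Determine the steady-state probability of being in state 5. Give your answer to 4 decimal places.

0.4169

Let the stationary distribution be π with π = πP and π_1 + π_2 + π_3 = 1.
π_1 = 0.32·π_1 + 0.2·π_2 + 0.32·π_3
π_2 = 0.2·π_1 + 0.48·π_2 + 0.52·π_3
Solving with the normalization constraint gives π = (0.2700, 0.4169, 0.3131).
So the stationary probability of state 5 is 0.4169.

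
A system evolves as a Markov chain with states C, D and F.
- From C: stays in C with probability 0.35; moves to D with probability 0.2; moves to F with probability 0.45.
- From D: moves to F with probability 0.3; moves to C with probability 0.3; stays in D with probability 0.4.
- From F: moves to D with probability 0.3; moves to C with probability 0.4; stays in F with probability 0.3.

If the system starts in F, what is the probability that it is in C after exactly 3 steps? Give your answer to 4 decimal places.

0.3535

Propagate the distribution vector 3 steps from F.
After 0 steps: (0.0000, 0.0000, 1.0000)
After 1 step: (0.4000, 0.3000, 0.3000)
After 2 steps: (0.3500, 0.2900, 0.3600)
After 3 steps: (0.3535, 0.2940, 0.3525)
P(in C after 3 steps) = 0.3535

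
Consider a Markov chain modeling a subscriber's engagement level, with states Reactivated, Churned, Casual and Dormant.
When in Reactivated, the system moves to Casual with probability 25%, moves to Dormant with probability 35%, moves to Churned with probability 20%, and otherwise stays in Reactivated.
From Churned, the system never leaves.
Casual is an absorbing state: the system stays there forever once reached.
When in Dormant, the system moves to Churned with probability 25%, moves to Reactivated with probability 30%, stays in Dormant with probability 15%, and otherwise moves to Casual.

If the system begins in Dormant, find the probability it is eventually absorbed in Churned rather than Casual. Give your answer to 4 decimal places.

Let h(s) be the probability of absorption at Churned starting from transient state s. Then h(Churned) = 1 and h(Casual) = 0. By first-step analysis:
h(Reactivated) = 0.2·h(Reactivated) + 0.2·1 + 0.25·0 + 0.35·h(Dormant)
h(Dormant) = 0.3·h(Reactivated) + 0.25·1 + 0.3·0 + 0.15·h(Dormant)
Solving: h(Reactivated) = 0.4478, h(Dormant) = 0.4522.
Starting from Dormant, the probability is 0.4522.

0.4522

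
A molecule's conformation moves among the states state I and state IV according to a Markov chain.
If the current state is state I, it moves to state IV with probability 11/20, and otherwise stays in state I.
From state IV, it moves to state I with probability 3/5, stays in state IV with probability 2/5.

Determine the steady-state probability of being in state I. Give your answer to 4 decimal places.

0.5217

Let the stationary distribution be π with π = πP and π_1 + π_2 = 1.
π_1 = 0.45·π_1 + 0.6·π_2
Solving with the normalization constraint gives π = (0.5217, 0.4783).
So the stationary probability of state I is 0.5217.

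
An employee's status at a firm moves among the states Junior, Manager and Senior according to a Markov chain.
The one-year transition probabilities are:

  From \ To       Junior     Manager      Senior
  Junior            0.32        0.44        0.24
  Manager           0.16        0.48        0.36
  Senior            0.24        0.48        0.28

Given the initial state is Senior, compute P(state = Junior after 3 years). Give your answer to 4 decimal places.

0.2200

Propagate the distribution vector 3 years from Senior.
After 0 years: (0.0000, 0.0000, 1.0000)
After 1 year: (0.2400, 0.4800, 0.2800)
After 2 years: (0.2208, 0.4704, 0.3088)
After 3 years: (0.2200, 0.4712, 0.3088)
P(in Junior after 3 years) = 0.2200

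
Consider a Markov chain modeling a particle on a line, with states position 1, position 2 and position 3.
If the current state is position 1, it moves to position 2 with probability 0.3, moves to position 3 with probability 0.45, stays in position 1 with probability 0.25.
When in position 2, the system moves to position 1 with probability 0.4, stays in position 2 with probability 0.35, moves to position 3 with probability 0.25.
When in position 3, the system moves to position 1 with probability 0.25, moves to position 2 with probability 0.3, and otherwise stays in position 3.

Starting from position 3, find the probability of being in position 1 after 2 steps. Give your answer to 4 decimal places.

Sum over the intermediate state after 1 step:
P = P(position 3→position 1)·P(position 1→position 1) + P(position 3→position 2)·P(position 2→position 1) + P(position 3→position 3)·P(position 3→position 1)
  = 0.25×0.25 + 0.3×0.4 + 0.45×0.25
  = 0.0625 + 0.1200 + 0.1125 = 0.2950

0.2950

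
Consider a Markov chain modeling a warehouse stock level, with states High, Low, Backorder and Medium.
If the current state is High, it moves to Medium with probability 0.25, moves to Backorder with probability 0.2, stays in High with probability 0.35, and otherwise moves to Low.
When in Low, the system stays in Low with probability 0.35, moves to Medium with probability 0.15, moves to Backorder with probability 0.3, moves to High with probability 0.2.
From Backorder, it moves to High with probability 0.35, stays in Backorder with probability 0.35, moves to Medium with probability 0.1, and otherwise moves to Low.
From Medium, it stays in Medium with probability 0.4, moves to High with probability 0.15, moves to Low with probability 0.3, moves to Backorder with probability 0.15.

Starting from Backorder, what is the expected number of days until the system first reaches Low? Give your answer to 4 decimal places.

Let t(s) be the expected number of days to first reach Low from state s, with t(Low) = 0. Conditioning on the first day:
t(High) = 1 + 0.35·t(High) + 0.2·t(Backorder) + 0.25·t(Medium)
t(Backorder) = 1 + 0.35·t(High) + 0.35·t(Backorder) + 0.1·t(Medium)
t(Medium) = 1 + 0.15·t(High) + 0.15·t(Backorder) + 0.4·t(Medium)
Solving: t(High) = 4.4341, t(Backorder) = 4.5271, t(Medium) = 3.9070.
Expected days from Backorder to Low: 4.5271.

4.5271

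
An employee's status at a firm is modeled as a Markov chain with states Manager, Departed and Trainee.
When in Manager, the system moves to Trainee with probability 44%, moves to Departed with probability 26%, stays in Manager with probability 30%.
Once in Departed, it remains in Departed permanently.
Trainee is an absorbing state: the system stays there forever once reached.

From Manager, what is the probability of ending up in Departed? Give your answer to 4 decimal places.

0.3714

Let h(s) be the probability of absorption at Departed starting from transient state s. Then h(Departed) = 1 and h(Trainee) = 0. By first-step analysis:
h(Manager) = 0.3·h(Manager) + 0.26·1 + 0.44·0
Solving: h(Manager) = 0.3714.
Starting from Manager, the probability is 0.3714.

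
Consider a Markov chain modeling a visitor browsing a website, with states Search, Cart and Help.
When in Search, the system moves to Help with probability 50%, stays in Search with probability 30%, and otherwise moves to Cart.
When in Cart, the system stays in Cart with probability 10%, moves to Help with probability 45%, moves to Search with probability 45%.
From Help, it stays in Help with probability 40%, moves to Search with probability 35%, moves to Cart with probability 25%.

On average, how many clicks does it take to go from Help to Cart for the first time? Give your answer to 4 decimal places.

4.2857

Let t(s) be the expected number of clicks to first reach Cart from state s, with t(Cart) = 0. Conditioning on the first click:
t(Search) = 1 + 0.3·t(Search) + 0.5·t(Help)
t(Help) = 1 + 0.35·t(Search) + 0.4·t(Help)
Solving: t(Search) = 4.4898, t(Help) = 4.2857.
Expected clicks from Help to Cart: 4.2857.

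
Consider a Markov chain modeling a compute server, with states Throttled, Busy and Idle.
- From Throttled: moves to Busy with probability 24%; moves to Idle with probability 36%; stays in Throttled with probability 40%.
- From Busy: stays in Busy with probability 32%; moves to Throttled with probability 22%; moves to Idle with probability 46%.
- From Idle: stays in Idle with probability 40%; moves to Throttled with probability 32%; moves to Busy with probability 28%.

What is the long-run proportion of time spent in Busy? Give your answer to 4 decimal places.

Let the stationary distribution be π with π = πP and π_1 + π_2 + π_3 = 1.
π_1 = 0.4·π_1 + 0.22·π_2 + 0.32·π_3
π_2 = 0.24·π_1 + 0.32·π_2 + 0.28·π_3
Solving with the normalization constraint gives π = (0.3176, 0.2784, 0.4040).
So the stationary probability of Busy is 0.2784.

0.2784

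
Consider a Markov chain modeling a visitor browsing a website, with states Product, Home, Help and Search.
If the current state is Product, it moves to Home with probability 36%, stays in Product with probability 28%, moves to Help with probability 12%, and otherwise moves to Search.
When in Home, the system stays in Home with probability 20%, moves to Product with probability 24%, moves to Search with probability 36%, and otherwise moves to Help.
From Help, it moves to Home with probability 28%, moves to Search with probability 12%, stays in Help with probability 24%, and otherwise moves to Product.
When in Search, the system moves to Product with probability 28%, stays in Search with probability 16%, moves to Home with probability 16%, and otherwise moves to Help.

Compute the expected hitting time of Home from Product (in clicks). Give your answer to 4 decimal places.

Let t(s) be the expected number of clicks to first reach Home from state s, with t(Home) = 0. Conditioning on the first click:
t(Product) = 1 + 0.28·t(Product) + 0.12·t(Help) + 0.24·t(Search)
t(Help) = 1 + 0.36·t(Product) + 0.24·t(Help) + 0.12·t(Search)
t(Search) = 1 + 0.28·t(Product) + 0.4·t(Help) + 0.16·t(Search)
Solving: t(Product) = 3.2895, t(Help) = 3.4981, t(Search) = 3.9527.
Expected clicks from Product to Home: 3.2895.

3.2895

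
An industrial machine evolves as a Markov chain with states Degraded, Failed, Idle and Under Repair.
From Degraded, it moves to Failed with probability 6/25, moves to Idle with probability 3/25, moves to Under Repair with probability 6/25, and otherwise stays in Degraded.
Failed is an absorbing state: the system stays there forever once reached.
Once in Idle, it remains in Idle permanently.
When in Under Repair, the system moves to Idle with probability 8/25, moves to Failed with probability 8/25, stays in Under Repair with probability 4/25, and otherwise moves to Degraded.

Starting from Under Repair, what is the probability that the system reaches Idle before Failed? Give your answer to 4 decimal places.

0.4737

Let h(s) be the probability of absorption at Idle starting from transient state s. Then h(Idle) = 1 and h(Failed) = 0. By first-step analysis:
h(Degraded) = 0.4·h(Degraded) + 0.24·0 + 0.12·1 + 0.24·h(Under Repair)
h(Under Repair) = 0.2·h(Degraded) + 0.32·0 + 0.32·1 + 0.16·h(Under Repair)
Solving: h(Degraded) = 0.3895, h(Under Repair) = 0.4737.
Starting from Under Repair, the probability is 0.4737.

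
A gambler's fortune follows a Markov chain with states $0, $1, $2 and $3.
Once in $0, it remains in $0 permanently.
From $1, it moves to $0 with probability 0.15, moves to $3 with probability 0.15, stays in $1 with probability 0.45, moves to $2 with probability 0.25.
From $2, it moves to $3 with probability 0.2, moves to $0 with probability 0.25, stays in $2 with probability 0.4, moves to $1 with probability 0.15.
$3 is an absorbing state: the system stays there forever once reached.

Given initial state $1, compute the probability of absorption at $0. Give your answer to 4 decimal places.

0.5214

Let h(s) be the probability of absorption at $0 starting from transient state s. Then h($0) = 1 and h($3) = 0. By first-step analysis:
h($1) = 0.15·1 + 0.45·h($1) + 0.25·h($2) + 0.15·0
h($2) = 0.25·1 + 0.15·h($1) + 0.4·h($2) + 0.2·0
Solving: h($1) = 0.5214, h($2) = 0.5470.
Starting from $1, the probability is 0.5214.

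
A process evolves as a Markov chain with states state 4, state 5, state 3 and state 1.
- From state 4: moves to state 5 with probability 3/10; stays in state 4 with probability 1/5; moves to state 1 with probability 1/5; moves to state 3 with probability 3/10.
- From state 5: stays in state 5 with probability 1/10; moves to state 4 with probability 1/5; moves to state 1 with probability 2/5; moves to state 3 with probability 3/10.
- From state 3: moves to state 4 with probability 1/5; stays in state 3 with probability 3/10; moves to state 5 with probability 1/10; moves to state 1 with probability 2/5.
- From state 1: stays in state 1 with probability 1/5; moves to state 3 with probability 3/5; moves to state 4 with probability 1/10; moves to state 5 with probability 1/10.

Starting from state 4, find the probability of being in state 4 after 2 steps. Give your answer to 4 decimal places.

Propagate the distribution vector 2 steps from state 4.
After 0 steps: (1.0000, 0.0000, 0.0000, 0.0000)
After 1 step: (0.2000, 0.3000, 0.3000, 0.2000)
After 2 steps: (0.1800, 0.1400, 0.3600, 0.3200)
P(in state 4 after 2 steps) = 0.1800

0.1800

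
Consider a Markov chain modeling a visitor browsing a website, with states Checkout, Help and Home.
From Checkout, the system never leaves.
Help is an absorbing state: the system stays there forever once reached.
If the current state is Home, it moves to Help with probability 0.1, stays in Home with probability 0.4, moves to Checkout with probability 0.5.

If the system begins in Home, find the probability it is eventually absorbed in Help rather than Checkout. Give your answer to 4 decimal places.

0.1667

Let h(s) be the probability of absorption at Help starting from transient state s. Then h(Help) = 1 and h(Checkout) = 0. By first-step analysis:
h(Home) = 0.5·0 + 0.1·1 + 0.4·h(Home)
Solving: h(Home) = 0.1667.
Starting from Home, the probability is 0.1667.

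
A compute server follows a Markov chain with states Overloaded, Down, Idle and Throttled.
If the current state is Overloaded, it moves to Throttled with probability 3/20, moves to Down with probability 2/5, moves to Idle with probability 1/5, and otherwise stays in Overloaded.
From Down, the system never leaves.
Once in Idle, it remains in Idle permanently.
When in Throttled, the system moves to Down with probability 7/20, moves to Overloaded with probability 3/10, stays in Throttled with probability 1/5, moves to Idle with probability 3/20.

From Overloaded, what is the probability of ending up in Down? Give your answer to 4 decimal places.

0.6712

Let h(s) be the probability of absorption at Down starting from transient state s. Then h(Down) = 1 and h(Idle) = 0. By first-step analysis:
h(Overloaded) = 0.25·h(Overloaded) + 0.4·1 + 0.2·0 + 0.15·h(Throttled)
h(Throttled) = 0.3·h(Overloaded) + 0.35·1 + 0.15·0 + 0.2·h(Throttled)
Solving: h(Overloaded) = 0.6712, h(Throttled) = 0.6892.
Starting from Overloaded, the probability is 0.6712.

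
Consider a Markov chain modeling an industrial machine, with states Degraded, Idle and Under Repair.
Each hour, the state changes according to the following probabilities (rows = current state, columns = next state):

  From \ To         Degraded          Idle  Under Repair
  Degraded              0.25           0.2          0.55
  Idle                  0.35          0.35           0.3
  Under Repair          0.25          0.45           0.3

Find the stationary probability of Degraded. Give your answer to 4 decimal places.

Let the stationary distribution be π with π = πP and π_1 + π_2 + π_3 = 1.
π_1 = 0.25·π_1 + 0.35·π_2 + 0.25·π_3
π_2 = 0.2·π_1 + 0.35·π_2 + 0.45·π_3
Solving with the normalization constraint gives π = (0.2844, 0.3444, 0.3711).
So the stationary probability of Degraded is 0.2844.

0.2844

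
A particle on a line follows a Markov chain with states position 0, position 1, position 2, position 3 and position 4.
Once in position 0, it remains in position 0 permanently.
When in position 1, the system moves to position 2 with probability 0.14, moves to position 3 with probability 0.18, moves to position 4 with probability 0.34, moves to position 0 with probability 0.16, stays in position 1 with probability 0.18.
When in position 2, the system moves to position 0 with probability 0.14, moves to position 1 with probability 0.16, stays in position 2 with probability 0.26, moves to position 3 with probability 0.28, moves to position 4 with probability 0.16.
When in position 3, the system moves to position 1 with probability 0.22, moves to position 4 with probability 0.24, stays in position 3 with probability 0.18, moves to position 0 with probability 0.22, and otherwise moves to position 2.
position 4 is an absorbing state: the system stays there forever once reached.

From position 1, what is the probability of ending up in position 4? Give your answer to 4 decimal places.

0.6338

Let h(s) be the probability of absorption at position 4 starting from transient state s. Then h(position 4) = 1 and h(position 0) = 0. By first-step analysis:
h(position 1) = 0.16·0 + 0.18·h(position 1) + 0.14·h(position 2) + 0.18·h(position 3) + 0.34·1
h(position 2) = 0.14·0 + 0.16·h(position 1) + 0.26·h(position 2) + 0.28·h(position 3) + 0.16·1
h(position 3) = 0.22·0 + 0.22·h(position 1) + 0.14·h(position 2) + 0.18·h(position 3) + 0.24·1
Solving: h(position 1) = 0.6338, h(position 2) = 0.5648, h(position 3) = 0.5592.
Starting from position 1, the probability is 0.6338.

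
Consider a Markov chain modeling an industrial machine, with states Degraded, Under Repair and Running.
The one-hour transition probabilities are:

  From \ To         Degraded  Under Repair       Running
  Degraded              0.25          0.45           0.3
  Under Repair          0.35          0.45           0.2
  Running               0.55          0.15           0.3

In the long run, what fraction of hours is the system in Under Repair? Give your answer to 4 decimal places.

0.3711

Let the stationary distribution be π with π = πP and π_1 + π_2 + π_3 = 1.
π_1 = 0.25·π_1 + 0.35·π_2 + 0.55·π_3
π_2 = 0.45·π_1 + 0.45·π_2 + 0.15·π_3
Solving with the normalization constraint gives π = (0.3660, 0.3711, 0.2629).
So the stationary probability of Under Repair is 0.3711.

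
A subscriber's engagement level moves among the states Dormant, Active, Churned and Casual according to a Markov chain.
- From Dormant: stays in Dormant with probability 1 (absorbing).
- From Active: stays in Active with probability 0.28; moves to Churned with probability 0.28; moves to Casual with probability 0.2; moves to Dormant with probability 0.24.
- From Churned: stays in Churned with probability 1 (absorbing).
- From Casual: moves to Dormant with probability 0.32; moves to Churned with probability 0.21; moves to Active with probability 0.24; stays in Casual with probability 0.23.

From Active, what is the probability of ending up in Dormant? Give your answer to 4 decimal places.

0.4913

Let h(s) be the probability of absorption at Dormant starting from transient state s. Then h(Dormant) = 1 and h(Churned) = 0. By first-step analysis:
h(Active) = 0.24·1 + 0.28·h(Active) + 0.28·0 + 0.2·h(Casual)
h(Casual) = 0.32·1 + 0.24·h(Active) + 0.21·0 + 0.23·h(Casual)
Solving: h(Active) = 0.4913, h(Casual) = 0.5687.
Starting from Active, the probability is 0.4913.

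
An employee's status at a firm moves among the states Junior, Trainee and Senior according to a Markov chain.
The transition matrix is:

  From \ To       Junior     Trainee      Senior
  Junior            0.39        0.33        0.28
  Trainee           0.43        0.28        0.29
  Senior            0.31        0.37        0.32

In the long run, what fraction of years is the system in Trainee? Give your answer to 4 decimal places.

Let the stationary distribution be π with π = πP and π_1 + π_2 + π_3 = 1.
π_1 = 0.39·π_1 + 0.43·π_2 + 0.31·π_3
π_2 = 0.33·π_1 + 0.28·π_2 + 0.37·π_3
Solving with the normalization constraint gives π = (0.3794, 0.3255, 0.2951).
So the stationary probability of Trainee is 0.3255.

0.3255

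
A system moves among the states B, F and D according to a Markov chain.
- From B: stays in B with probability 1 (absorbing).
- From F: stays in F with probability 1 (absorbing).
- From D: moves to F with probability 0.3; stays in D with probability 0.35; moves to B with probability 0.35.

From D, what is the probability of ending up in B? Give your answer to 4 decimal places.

0.5385

Let h(s) be the probability of absorption at B starting from transient state s. Then h(B) = 1 and h(F) = 0. By first-step analysis:
h(D) = 0.35·1 + 0.3·0 + 0.35·h(D)
Solving: h(D) = 0.5385.
Starting from D, the probability is 0.5385.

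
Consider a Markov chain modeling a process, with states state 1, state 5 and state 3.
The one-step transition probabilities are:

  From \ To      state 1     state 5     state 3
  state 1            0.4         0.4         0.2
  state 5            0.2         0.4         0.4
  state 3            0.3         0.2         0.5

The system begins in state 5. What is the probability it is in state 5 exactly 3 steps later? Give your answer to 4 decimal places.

0.3200

Propagate the distribution vector 3 steps from state 5.
After 0 steps: (0.0000, 1.0000, 0.0000)
After 1 step: (0.2000, 0.4000, 0.4000)
After 2 steps: (0.2800, 0.3200, 0.4000)
After 3 steps: (0.2960, 0.3200, 0.3840)
P(in state 5 after 3 steps) = 0.3200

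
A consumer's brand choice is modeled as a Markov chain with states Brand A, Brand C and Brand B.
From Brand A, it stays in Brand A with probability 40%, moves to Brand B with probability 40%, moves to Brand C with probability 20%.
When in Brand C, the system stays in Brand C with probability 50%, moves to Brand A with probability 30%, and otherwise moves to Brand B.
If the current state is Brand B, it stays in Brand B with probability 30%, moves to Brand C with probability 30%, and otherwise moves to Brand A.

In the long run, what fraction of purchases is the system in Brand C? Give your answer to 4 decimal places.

0.3291

Let the stationary distribution be π with π = πP and π_1 + π_2 + π_3 = 1.
π_1 = 0.4·π_1 + 0.3·π_2 + 0.4·π_3
π_2 = 0.2·π_1 + 0.5·π_2 + 0.3·π_3
Solving with the normalization constraint gives π = (0.3671, 0.3291, 0.3038).
So the stationary probability of Brand C is 0.3291.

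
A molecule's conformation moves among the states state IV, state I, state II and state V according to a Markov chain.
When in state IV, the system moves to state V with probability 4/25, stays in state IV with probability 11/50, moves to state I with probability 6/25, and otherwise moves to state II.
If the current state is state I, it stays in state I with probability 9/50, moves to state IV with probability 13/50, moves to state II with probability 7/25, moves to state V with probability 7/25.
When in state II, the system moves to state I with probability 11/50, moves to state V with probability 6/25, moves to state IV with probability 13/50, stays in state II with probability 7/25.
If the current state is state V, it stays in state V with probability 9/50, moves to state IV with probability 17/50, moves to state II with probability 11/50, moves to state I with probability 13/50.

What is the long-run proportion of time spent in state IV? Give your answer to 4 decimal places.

Let the stationary distribution be π with π = πP and π_1 + π_2 + π_3 + π_4 = 1.
π_1 = 0.22·π_1 + 0.26·π_2 + 0.26·π_3 + 0.34·π_4
π_2 = 0.24·π_1 + 0.18·π_2 + 0.22·π_3 + 0.26·π_4
π_3 = 0.38·π_1 + 0.28·π_2 + 0.28·π_3 + 0.22·π_4
Solving with the normalization constraint gives π = (0.2665, 0.2249, 0.2938, 0.2148).
So the stationary probability of state IV is 0.2665.

0.2665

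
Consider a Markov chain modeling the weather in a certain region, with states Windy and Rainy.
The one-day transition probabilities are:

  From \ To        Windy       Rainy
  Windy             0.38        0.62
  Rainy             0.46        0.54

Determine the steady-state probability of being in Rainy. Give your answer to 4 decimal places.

Let the stationary distribution be π with π = πP and π_1 + π_2 = 1.
π_1 = 0.38·π_1 + 0.46·π_2
Solving with the normalization constraint gives π = (0.4259, 0.5741).
So the stationary probability of Rainy is 0.5741.

0.5741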